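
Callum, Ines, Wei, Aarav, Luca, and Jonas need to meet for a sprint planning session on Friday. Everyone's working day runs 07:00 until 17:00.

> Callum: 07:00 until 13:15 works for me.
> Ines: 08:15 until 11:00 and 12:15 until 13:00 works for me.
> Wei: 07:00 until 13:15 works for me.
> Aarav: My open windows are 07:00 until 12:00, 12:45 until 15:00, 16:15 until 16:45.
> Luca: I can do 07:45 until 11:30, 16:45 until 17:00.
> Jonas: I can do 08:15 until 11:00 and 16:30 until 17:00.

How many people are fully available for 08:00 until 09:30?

Callum, Wei, Aarav, and Luca can make the full 08:00-09:30 slot — that's 4.

4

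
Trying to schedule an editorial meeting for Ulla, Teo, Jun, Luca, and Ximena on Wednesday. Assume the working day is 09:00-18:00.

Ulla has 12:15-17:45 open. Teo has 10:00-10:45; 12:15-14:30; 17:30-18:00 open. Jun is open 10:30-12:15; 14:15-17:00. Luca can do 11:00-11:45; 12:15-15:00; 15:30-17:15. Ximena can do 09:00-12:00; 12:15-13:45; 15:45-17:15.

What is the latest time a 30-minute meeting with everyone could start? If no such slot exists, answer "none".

none

Ulla ∩ Teo: 12:15-14:30, 17:30-17:45.
Ulla ∩ Teo ∩ Jun: 14:15-14:30.
Ulla ∩ Teo ∩ Jun ∩ Luca: 14:15-14:30.
Ulla ∩ Teo ∩ Jun ∩ Luca ∩ Ximena: ∅.
There is no time when everyone is free.
No common window is at least 30 minutes long.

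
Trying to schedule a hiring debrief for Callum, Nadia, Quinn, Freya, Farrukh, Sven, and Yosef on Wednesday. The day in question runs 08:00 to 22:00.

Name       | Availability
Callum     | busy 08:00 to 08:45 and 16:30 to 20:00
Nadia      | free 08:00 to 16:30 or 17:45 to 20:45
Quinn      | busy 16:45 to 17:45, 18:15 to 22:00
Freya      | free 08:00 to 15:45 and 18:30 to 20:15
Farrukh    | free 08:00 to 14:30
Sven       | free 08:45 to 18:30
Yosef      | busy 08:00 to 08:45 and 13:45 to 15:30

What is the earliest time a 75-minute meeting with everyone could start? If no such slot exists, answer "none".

08:45

Callum free: 08:45-16:30, 20:00-22:00 (invert busy blocks within the working day).
Nadia free: 08:00-16:30, 17:45-20:45.
Quinn free: 08:00-16:45, 17:45-18:15 (invert busy blocks within the working day).
Freya free: 08:00-15:45, 18:30-20:15.
Farrukh free: 08:00-14:30.
Sven free: 08:45-18:30.
Yosef free: 08:45-13:45, 15:30-22:00 (invert busy blocks within the working day).
Callum ∩ Nadia: 08:45-16:30, 20:00-20:45.
Callum ∩ Nadia ∩ Quinn: 08:45-16:30.
Callum ∩ Nadia ∩ Quinn ∩ Freya: 08:45-15:45.
Callum ∩ Nadia ∩ Quinn ∩ Freya ∩ Farrukh: 08:45-14:30.
Callum ∩ Nadia ∩ Quinn ∩ Freya ∩ Farrukh ∩ Sven: 08:45-14:30.
Callum ∩ Nadia ∩ Quinn ∩ Freya ∩ Farrukh ∩ Sven ∩ Yosef: 08:45-13:45.
So the common availability across everyone is 08:45-13:45.
The first common window of at least 75 minutes is 08:45-13:45, so the earliest start is 08:45.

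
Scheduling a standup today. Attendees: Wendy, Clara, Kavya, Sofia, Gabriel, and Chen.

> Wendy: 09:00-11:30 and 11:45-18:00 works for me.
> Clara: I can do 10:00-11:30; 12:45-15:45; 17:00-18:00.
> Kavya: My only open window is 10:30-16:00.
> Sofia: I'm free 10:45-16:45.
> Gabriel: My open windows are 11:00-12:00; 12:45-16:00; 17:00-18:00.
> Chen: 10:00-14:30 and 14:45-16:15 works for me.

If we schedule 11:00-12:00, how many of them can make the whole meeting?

4

Kavya, Sofia, Gabriel, and Chen can make the full 11:00-12:00 slot — that's 4.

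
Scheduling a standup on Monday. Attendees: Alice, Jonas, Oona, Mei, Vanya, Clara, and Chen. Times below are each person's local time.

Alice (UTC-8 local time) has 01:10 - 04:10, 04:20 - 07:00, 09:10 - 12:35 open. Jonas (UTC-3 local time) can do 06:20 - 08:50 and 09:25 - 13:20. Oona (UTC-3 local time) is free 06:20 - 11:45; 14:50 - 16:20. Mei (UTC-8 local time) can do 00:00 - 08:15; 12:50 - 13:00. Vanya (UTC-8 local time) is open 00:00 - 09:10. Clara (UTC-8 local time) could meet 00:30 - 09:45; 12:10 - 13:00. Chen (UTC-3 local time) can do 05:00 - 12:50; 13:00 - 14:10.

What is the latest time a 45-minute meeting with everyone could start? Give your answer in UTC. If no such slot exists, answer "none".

14:00

Alice in UTC: 09:10-12:10, 12:20-15:00, 17:10-20:35 (add 8h to convert from UTC-8).
Jonas in UTC: 09:20-11:50, 12:25-16:20 (add 3h to convert from UTC-3).
Oona in UTC: 09:20-14:45, 17:50-19:20 (add 3h to convert from UTC-3).
Mei in UTC: 08:00-16:15, 20:50-21:00 (add 8h to convert from UTC-8).
Vanya in UTC: 08:00-17:10 (add 8h to convert from UTC-8).
Clara in UTC: 08:30-17:45, 20:10-21:00 (add 8h to convert from UTC-8).
Chen in UTC: 08:00-15:50, 16:00-17:10 (add 3h to convert from UTC-3).
Alice ∩ Jonas: 09:20-11:50, 12:25-15:00.
Alice ∩ Jonas ∩ Oona: 09:20-11:50, 12:25-14:45.
Alice ∩ Jonas ∩ Oona ∩ Mei: 09:20-11:50, 12:25-14:45.
Alice ∩ Jonas ∩ Oona ∩ Mei ∩ Vanya: 09:20-11:50, 12:25-14:45.
Alice ∩ Jonas ∩ Oona ∩ Mei ∩ Vanya ∩ Clara: 09:20-11:50, 12:25-14:45.
Alice ∩ Jonas ∩ Oona ∩ Mei ∩ Vanya ∩ Clara ∩ Chen: 09:20-11:50, 12:25-14:45.
The last common window of at least 45 minutes is 12:25-14:45; a 45-minute meeting can start as late as 14:00 and still end by 14:45.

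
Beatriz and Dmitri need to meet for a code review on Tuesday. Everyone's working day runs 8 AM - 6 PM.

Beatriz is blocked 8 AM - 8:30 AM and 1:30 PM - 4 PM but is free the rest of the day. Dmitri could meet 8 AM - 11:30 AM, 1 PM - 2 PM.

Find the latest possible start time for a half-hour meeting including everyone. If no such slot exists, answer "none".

13:00

Beatriz free: 08:30-13:30, 16:00-18:00 (invert busy blocks within the working day).
Dmitri free: 08:00-11:30, 13:00-14:00.
Beatriz ∩ Dmitri: 08:30-11:30, 13:00-13:30.
The last common window of at least 30 minutes is 13:00-13:30; a 30-minute meeting can start as late as 13:00 and still end by 13:30.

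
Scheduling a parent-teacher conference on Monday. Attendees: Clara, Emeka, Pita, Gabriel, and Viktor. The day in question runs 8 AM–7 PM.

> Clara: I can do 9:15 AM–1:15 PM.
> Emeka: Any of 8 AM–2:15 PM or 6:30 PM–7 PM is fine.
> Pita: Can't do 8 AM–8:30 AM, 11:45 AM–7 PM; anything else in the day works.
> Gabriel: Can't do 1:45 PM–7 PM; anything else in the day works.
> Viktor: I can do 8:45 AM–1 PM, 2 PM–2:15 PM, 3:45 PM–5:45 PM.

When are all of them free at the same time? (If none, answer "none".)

09:15-11:45

Clara free: 09:15-13:15.
Emeka free: 08:00-14:15, 18:30-19:00.
Pita free: 08:30-11:45 (invert busy blocks within the working day).
Gabriel free: 08:00-13:45 (invert busy blocks within the working day).
Viktor free: 08:45-13:00, 14:00-14:15, 15:45-17:45.
Clara ∩ Emeka: 09:15-13:15.
Clara ∩ Emeka ∩ Pita: 09:15-11:45.
Clara ∩ Emeka ∩ Pita ∩ Gabriel: 09:15-11:45.
Clara ∩ Emeka ∩ Pita ∩ Gabriel ∩ Viktor: 09:15-11:45.
Those are the intersection windows.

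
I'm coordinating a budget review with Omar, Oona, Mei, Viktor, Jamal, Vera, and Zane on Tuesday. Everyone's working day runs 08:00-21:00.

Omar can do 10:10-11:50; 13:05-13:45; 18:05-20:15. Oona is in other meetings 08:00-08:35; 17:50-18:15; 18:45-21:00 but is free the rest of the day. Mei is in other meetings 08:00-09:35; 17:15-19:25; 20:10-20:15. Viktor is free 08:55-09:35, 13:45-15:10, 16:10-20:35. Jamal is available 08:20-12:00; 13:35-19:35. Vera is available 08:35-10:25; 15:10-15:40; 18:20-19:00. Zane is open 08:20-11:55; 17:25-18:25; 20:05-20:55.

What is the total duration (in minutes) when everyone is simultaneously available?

0

Omar free: 10:10-11:50, 13:05-13:45, 18:05-20:15.
Oona free: 08:35-17:50, 18:15-18:45 (invert busy blocks within the working day).
Mei free: 09:35-17:15, 19:25-20:10, 20:15-21:00 (invert busy blocks within the working day).
Viktor free: 08:55-09:35, 13:45-15:10, 16:10-20:35.
Jamal free: 08:20-12:00, 13:35-19:35.
Vera free: 08:35-10:25, 15:10-15:40, 18:20-19:00.
Zane free: 08:20-11:55, 17:25-18:25, 20:05-20:55.
Omar ∩ Oona: 10:10-11:50, 13:05-13:45, 18:15-18:45.
Omar ∩ Oona ∩ Mei: 10:10-11:50, 13:05-13:45.
Omar ∩ Oona ∩ Mei ∩ Viktor: ∅.
Omar ∩ Oona ∩ Mei ∩ Viktor ∩ Jamal: ∅.
Omar ∩ Oona ∩ Mei ∩ Viktor ∩ Jamal ∩ Vera: ∅.
Omar ∩ Oona ∩ Mei ∩ Viktor ∩ Jamal ∩ Vera ∩ Zane: ∅.
There is no time when everyone is free.
There is no common window, so the total is 0 minutes.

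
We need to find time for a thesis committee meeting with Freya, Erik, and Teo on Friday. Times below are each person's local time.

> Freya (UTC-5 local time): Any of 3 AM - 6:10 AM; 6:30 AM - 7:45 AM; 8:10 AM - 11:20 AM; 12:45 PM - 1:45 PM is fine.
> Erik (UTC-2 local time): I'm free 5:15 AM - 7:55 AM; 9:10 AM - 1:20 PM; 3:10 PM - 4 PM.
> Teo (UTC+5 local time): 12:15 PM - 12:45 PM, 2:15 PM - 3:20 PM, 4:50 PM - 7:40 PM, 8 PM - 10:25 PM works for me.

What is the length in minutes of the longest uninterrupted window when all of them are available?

Freya in UTC: 08:00-11:10, 11:30-12:45, 13:10-16:20, 17:45-18:45 (add 5h to convert from UTC-5).
Erik in UTC: 07:15-09:55, 11:10-15:20, 17:10-18:00 (add 2h to convert from UTC-2).
Teo in UTC: 07:15-07:45, 09:15-10:20, 11:50-14:40, 15:00-17:25 (subtract 5h to convert from UTC+5).
Freya ∩ Erik: 08:00-09:55, 11:30-12:45, 13:10-15:20, 17:45-18:00.
Freya ∩ Erik ∩ Teo: 09:15-09:55, 11:50-12:45, 13:10-14:40, 15:00-15:20.
The longest is 13:10-14:40 at 90 minutes.

90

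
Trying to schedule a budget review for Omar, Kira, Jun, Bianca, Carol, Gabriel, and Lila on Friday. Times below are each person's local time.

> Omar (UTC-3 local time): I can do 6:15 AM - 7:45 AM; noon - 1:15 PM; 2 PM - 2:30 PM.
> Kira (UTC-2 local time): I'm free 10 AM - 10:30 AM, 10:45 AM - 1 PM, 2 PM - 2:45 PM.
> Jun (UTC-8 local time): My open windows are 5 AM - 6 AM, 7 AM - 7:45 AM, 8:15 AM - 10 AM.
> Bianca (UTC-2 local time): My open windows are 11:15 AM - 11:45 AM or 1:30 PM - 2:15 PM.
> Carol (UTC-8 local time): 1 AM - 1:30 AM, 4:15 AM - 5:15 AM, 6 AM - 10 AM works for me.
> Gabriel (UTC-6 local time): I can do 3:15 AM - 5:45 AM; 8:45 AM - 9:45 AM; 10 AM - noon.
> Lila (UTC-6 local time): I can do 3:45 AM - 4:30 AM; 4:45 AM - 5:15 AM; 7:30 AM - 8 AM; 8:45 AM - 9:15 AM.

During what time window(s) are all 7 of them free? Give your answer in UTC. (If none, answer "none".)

Omar in UTC: 09:15-10:45, 15:00-16:15, 17:00-17:30 (add 3h to convert from UTC-3).
Kira in UTC: 12:00-12:30, 12:45-15:00, 16:00-16:45 (add 2h to convert from UTC-2).
Jun in UTC: 13:00-14:00, 15:00-15:45, 16:15-18:00 (add 8h to convert from UTC-8).
Bianca in UTC: 13:15-13:45, 15:30-16:15 (add 2h to convert from UTC-2).
Carol in UTC: 09:00-09:30, 12:15-13:15, 14:00-18:00 (add 8h to convert from UTC-8).
Gabriel in UTC: 09:15-11:45, 14:45-15:45, 16:00-18:00 (add 6h to convert from UTC-6).
Lila in UTC: 09:45-10:30, 10:45-11:15, 13:30-14:00, 14:45-15:15 (add 6h to convert from UTC-6).
Omar ∩ Kira: 16:00-16:15.
Omar ∩ Kira ∩ Jun: ∅.
Omar ∩ Kira ∩ Jun ∩ Bianca: ∅.
Omar ∩ Kira ∩ Jun ∩ Bianca ∩ Carol: ∅.
Omar ∩ Kira ∩ Jun ∩ Bianca ∩ Carol ∩ Gabriel: ∅.
Omar ∩ Kira ∩ Jun ∩ Bianca ∩ Carol ∩ Gabriel ∩ Lila: ∅.
There is no time when everyone is free.

none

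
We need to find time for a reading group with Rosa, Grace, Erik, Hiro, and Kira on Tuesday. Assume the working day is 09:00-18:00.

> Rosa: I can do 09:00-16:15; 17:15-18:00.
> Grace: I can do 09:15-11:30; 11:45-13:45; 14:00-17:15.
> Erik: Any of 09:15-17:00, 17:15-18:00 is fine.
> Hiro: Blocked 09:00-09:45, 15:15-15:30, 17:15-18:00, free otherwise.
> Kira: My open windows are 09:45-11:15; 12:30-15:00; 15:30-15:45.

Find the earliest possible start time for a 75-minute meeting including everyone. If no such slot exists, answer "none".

09:45

Rosa free: 09:00-16:15, 17:15-18:00.
Grace free: 09:15-11:30, 11:45-13:45, 14:00-17:15.
Erik free: 09:15-17:00, 17:15-18:00.
Hiro free: 09:45-15:15, 15:30-17:15 (invert busy blocks within the working day).
Kira free: 09:45-11:15, 12:30-15:00, 15:30-15:45.
Rosa ∩ Grace: 09:15-11:30, 11:45-13:45, 14:00-16:15.
Rosa ∩ Grace ∩ Erik: 09:15-11:30, 11:45-13:45, 14:00-16:15.
Rosa ∩ Grace ∩ Erik ∩ Hiro: 09:45-11:30, 11:45-13:45, 14:00-15:15, 15:30-16:15.
Rosa ∩ Grace ∩ Erik ∩ Hiro ∩ Kira: 09:45-11:15, 12:30-13:45, 14:00-15:00, 15:30-15:45.
The first common window of at least 75 minutes is 09:45-11:15, so the earliest start is 09:45.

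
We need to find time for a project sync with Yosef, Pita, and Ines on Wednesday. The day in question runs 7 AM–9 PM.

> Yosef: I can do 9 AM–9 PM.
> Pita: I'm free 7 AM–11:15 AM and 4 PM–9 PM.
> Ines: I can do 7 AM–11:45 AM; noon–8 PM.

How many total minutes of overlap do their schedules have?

375

Yosef ∩ Pita: 09:00-11:15, 16:00-21:00.
Yosef ∩ Pita ∩ Ines: 09:00-11:15, 16:00-20:00.
So the common availability across everyone is 09:00-11:15, 16:00-20:00.
Summing the common windows: 135 + 240 = 375 minutes.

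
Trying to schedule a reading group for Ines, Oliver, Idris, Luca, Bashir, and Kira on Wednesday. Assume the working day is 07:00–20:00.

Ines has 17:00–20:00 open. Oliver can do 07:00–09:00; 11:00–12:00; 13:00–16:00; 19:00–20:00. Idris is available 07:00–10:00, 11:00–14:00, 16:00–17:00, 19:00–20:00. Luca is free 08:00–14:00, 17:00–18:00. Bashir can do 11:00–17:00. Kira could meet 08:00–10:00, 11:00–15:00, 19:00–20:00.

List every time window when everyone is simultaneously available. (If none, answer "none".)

Ines ∩ Oliver: 19:00-20:00.
Ines ∩ Oliver ∩ Idris: 19:00-20:00.
Ines ∩ Oliver ∩ Idris ∩ Luca: ∅.
Ines ∩ Oliver ∩ Idris ∩ Luca ∩ Bashir: ∅.
Ines ∩ Oliver ∩ Idris ∩ Luca ∩ Bashir ∩ Kira: ∅.
There is no time when everyone is free.

none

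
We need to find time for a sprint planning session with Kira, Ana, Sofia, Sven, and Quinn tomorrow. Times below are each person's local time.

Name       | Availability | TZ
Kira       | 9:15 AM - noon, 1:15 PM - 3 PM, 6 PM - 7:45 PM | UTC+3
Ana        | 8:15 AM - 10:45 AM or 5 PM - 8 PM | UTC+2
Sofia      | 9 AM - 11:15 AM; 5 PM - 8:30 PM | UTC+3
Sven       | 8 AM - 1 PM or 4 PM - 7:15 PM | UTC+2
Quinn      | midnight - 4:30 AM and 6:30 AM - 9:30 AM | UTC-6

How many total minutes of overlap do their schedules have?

150

Kira in UTC: 06:15-09:00, 10:15-12:00, 15:00-16:45 (subtract 3h to convert from UTC+3).
Ana in UTC: 06:15-08:45, 15:00-18:00 (subtract 2h to convert from UTC+2).
Sofia in UTC: 06:00-08:15, 14:00-17:30 (subtract 3h to convert from UTC+3).
Sven in UTC: 06:00-11:00, 14:00-17:15 (subtract 2h to convert from UTC+2).
Quinn in UTC: 06:00-10:30, 12:30-15:30 (add 6h to convert from UTC-6).
Kira ∩ Ana: 06:15-08:45, 15:00-16:45.
Kira ∩ Ana ∩ Sofia: 06:15-08:15, 15:00-16:45.
Kira ∩ Ana ∩ Sofia ∩ Sven: 06:15-08:15, 15:00-16:45.
Kira ∩ Ana ∩ Sofia ∩ Sven ∩ Quinn: 06:15-08:15, 15:00-15:30.
Those are the intersection windows.
Summing the common windows: 120 + 30 = 150 minutes.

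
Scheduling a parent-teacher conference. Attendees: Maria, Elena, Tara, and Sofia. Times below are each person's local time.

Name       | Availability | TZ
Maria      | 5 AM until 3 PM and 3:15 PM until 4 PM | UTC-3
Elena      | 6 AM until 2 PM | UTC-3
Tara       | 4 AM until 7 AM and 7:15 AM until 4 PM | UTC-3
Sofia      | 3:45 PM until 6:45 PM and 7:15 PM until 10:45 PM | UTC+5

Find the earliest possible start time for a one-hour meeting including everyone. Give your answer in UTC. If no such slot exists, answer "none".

10:45

Maria in UTC: 08:00-18:00, 18:15-19:00 (add 3h to convert from UTC-3).
Elena in UTC: 09:00-17:00 (add 3h to convert from UTC-3).
Tara in UTC: 07:00-10:00, 10:15-19:00 (add 3h to convert from UTC-3).
Sofia in UTC: 10:45-13:45, 14:15-17:45 (subtract 5h to convert from UTC+5).
Maria ∩ Elena: 09:00-17:00.
Maria ∩ Elena ∩ Tara: 09:00-10:00, 10:15-17:00.
Maria ∩ Elena ∩ Tara ∩ Sofia: 10:45-13:45, 14:15-17:00.
The first common window of at least 60 minutes is 10:45-13:45, so the earliest start is 10:45.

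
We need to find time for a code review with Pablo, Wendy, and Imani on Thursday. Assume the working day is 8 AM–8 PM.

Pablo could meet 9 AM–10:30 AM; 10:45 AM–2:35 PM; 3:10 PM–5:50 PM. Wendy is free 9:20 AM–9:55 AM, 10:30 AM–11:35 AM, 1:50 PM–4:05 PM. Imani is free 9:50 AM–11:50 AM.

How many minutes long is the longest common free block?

50

Pablo ∩ Wendy: 09:20-09:55, 10:45-11:35, 13:50-14:35, 15:10-16:05.
Pablo ∩ Wendy ∩ Imani: 09:50-09:55, 10:45-11:35.
So the common availability across everyone is 09:50-09:55, 10:45-11:35.
The longest is 10:45-11:35 at 50 minutes.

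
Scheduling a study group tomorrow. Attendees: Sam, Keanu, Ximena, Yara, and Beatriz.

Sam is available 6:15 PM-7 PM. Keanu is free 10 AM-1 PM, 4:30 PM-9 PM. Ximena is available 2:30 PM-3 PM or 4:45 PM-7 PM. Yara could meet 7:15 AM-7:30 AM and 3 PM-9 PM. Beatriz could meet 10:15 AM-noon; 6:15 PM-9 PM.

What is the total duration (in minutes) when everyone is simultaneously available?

Sam ∩ Keanu: 18:15-19:00.
Sam ∩ Keanu ∩ Ximena: 18:15-19:00.
Sam ∩ Keanu ∩ Ximena ∩ Yara: 18:15-19:00.
Sam ∩ Keanu ∩ Ximena ∩ Yara ∩ Beatriz: 18:15-19:00.
That's a single block of 45 minutes.

45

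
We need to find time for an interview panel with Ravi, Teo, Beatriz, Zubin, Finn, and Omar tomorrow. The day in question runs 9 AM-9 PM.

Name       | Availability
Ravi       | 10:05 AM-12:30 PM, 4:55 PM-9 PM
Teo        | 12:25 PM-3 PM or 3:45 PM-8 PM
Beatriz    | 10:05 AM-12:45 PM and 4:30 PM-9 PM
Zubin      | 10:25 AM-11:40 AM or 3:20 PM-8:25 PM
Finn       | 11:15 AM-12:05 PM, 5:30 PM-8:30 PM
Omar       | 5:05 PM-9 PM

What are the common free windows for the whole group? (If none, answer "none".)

Ravi ∩ Teo: 12:25-12:30, 16:55-20:00.
Ravi ∩ Teo ∩ Beatriz: 12:25-12:30, 16:55-20:00.
Ravi ∩ Teo ∩ Beatriz ∩ Zubin: 16:55-20:00.
Ravi ∩ Teo ∩ Beatriz ∩ Zubin ∩ Finn: 17:30-20:00.
Ravi ∩ Teo ∩ Beatriz ∩ Zubin ∩ Finn ∩ Omar: 17:30-20:00.

17:30-20:00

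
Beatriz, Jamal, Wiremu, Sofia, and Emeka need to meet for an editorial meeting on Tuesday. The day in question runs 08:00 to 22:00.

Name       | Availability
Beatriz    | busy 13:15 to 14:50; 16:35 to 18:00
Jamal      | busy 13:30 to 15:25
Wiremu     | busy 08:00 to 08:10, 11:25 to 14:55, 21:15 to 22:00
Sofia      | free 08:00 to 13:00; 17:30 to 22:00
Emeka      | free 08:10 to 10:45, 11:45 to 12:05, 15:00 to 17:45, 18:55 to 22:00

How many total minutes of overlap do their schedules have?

Beatriz free: 08:00-13:15, 14:50-16:35, 18:00-22:00 (invert busy blocks within the working day).
Jamal free: 08:00-13:30, 15:25-22:00 (invert busy blocks within the working day).
Wiremu free: 08:10-11:25, 14:55-21:15 (invert busy blocks within the working day).
Sofia free: 08:00-13:00, 17:30-22:00.
Emeka free: 08:10-10:45, 11:45-12:05, 15:00-17:45, 18:55-22:00.
Beatriz ∩ Jamal: 08:00-13:15, 15:25-16:35, 18:00-22:00.
Beatriz ∩ Jamal ∩ Wiremu: 08:10-11:25, 15:25-16:35, 18:00-21:15.
Beatriz ∩ Jamal ∩ Wiremu ∩ Sofia: 08:10-11:25, 18:00-21:15.
Beatriz ∩ Jamal ∩ Wiremu ∩ Sofia ∩ Emeka: 08:10-10:45, 18:55-21:15.
Summing the common windows: 155 + 140 = 295 minutes.

295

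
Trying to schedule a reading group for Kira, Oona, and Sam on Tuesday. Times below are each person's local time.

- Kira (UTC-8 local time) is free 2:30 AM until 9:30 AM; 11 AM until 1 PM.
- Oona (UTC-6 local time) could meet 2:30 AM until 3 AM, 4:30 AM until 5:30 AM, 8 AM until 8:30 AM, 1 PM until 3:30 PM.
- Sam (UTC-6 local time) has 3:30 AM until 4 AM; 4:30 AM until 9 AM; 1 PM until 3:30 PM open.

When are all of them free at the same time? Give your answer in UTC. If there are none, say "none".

Kira in UTC: 10:30-17:30, 19:00-21:00 (add 8h to convert from UTC-8).
Oona in UTC: 08:30-09:00, 10:30-11:30, 14:00-14:30, 19:00-21:30 (add 6h to convert from UTC-6).
Sam in UTC: 09:30-10:00, 10:30-15:00, 19:00-21:30 (add 6h to convert from UTC-6).
Kira ∩ Oona: 10:30-11:30, 14:00-14:30, 19:00-21:00.
Kira ∩ Oona ∩ Sam: 10:30-11:30, 14:00-14:30, 19:00-21:00.

10:30-11:30, 14:00-14:30, 19:00-21:00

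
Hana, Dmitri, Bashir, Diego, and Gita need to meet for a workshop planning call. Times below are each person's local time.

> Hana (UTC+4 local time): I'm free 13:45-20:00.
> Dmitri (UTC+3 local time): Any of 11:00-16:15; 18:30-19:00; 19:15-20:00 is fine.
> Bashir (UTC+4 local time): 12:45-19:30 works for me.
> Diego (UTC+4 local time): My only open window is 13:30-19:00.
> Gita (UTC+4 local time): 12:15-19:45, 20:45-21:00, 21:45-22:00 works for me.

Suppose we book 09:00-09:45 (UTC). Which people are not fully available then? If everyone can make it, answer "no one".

Hana in UTC: 09:45-16:00 (subtract 4h to convert from UTC+4).
Dmitri in UTC: 08:00-13:15, 15:30-16:00, 16:15-17:00 (subtract 3h to convert from UTC+3).
Bashir in UTC: 08:45-15:30 (subtract 4h to convert from UTC+4).
Diego in UTC: 09:30-15:00 (subtract 4h to convert from UTC+4).
Gita in UTC: 08:15-15:45, 16:45-17:00, 17:45-18:00 (subtract 4h to convert from UTC+4).
Hana: not fully free for 09:00-09:45. Dmitri: free for 09:00-09:45. Bashir: free for 09:00-09:45. Diego: not fully free for 09:00-09:45. Gita: free for 09:00-09:45.

Diego, Hana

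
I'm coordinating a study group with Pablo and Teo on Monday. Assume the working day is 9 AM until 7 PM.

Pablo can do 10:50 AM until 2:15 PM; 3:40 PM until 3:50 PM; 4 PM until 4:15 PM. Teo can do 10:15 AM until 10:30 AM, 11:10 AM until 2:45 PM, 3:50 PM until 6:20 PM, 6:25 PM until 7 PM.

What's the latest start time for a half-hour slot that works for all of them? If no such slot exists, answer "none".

13:45

Pablo ∩ Teo: 11:10-14:15, 16:00-16:15.
The last common window of at least 30 minutes is 11:10-14:15; a 30-minute meeting can start as late as 13:45 and still end by 14:15.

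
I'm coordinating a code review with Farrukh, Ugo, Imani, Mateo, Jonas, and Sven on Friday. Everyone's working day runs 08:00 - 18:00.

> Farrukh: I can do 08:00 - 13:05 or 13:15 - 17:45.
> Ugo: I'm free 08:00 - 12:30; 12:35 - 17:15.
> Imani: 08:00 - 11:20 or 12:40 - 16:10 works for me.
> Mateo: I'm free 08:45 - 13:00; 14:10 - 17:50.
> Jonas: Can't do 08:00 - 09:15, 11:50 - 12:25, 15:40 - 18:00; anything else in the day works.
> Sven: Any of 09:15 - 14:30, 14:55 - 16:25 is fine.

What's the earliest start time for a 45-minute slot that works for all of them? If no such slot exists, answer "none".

09:15

Farrukh free: 08:00-13:05, 13:15-17:45.
Ugo free: 08:00-12:30, 12:35-17:15.
Imani free: 08:00-11:20, 12:40-16:10.
Mateo free: 08:45-13:00, 14:10-17:50.
Jonas free: 09:15-11:50, 12:25-15:40 (invert busy blocks within the working day).
Sven free: 09:15-14:30, 14:55-16:25.
Farrukh ∩ Ugo: 08:00-12:30, 12:35-13:05, 13:15-17:15.
Farrukh ∩ Ugo ∩ Imani: 08:00-11:20, 12:40-13:05, 13:15-16:10.
Farrukh ∩ Ugo ∩ Imani ∩ Mateo: 08:45-11:20, 12:40-13:00, 14:10-16:10.
Farrukh ∩ Ugo ∩ Imani ∩ Mateo ∩ Jonas: 09:15-11:20, 12:40-13:00, 14:10-15:40.
Farrukh ∩ Ugo ∩ Imani ∩ Mateo ∩ Jonas ∩ Sven: 09:15-11:20, 12:40-13:00, 14:10-14:30, 14:55-15:40.
Those are the intersection windows.
The first common window of at least 45 minutes is 09:15-11:20, so the earliest start is 09:15.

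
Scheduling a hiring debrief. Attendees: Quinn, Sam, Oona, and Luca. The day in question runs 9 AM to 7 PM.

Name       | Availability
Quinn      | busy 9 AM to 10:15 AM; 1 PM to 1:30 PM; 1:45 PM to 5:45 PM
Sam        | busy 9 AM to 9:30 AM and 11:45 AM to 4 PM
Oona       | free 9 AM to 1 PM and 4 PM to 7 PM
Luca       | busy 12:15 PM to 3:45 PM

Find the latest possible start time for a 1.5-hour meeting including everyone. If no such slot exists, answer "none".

10:15

Quinn free: 10:15-13:00, 13:30-13:45, 17:45-19:00 (invert busy blocks within the working day).
Sam free: 09:30-11:45, 16:00-19:00 (invert busy blocks within the working day).
Oona free: 09:00-13:00, 16:00-19:00.
Luca free: 09:00-12:15, 15:45-19:00 (invert busy blocks within the working day).
Quinn ∩ Sam: 10:15-11:45, 17:45-19:00.
Quinn ∩ Sam ∩ Oona: 10:15-11:45, 17:45-19:00.
Quinn ∩ Sam ∩ Oona ∩ Luca: 10:15-11:45, 17:45-19:00.
The last common window of at least 90 minutes is 10:15-11:45; a 90-minute meeting can start as late as 10:15 and still end by 11:45.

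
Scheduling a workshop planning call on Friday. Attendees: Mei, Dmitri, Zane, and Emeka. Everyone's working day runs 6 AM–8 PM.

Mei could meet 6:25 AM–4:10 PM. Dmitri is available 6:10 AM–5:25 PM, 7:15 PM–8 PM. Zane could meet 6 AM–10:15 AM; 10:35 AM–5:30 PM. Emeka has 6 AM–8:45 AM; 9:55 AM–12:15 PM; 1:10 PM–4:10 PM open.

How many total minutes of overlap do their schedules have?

Mei ∩ Dmitri: 06:25-16:10.
Mei ∩ Dmitri ∩ Zane: 06:25-10:15, 10:35-16:10.
Mei ∩ Dmitri ∩ Zane ∩ Emeka: 06:25-08:45, 09:55-10:15, 10:35-12:15, 13:10-16:10.
So the common availability across everyone is 06:25-08:45, 09:55-10:15, 10:35-12:15, 13:10-16:10.
Summing the common windows: 140 + 20 + 100 + 180 = 440 minutes.

440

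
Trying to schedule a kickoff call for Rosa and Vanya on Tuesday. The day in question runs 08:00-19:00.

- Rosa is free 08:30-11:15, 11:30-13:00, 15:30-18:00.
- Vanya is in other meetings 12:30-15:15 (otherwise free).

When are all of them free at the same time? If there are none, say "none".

Rosa free: 08:30-11:15, 11:30-13:00, 15:30-18:00.
Vanya free: 08:00-12:30, 15:15-19:00 (invert busy blocks within the working day).
Rosa ∩ Vanya: 08:30-11:15, 11:30-12:30, 15:30-18:00.

08:30-11:15, 11:30-12:30, 15:30-18:00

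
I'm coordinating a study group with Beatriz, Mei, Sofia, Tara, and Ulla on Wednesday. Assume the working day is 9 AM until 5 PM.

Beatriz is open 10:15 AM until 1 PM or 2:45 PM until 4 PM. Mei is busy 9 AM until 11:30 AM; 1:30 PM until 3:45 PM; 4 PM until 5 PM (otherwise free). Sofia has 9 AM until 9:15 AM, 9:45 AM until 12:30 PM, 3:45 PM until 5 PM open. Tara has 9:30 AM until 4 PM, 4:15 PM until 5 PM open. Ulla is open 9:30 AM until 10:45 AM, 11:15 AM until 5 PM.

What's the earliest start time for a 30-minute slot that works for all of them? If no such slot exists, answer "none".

Beatriz free: 10:15-13:00, 14:45-16:00.
Mei free: 11:30-13:30, 15:45-16:00 (invert busy blocks within the working day).
Sofia free: 09:00-09:15, 09:45-12:30, 15:45-17:00.
Tara free: 09:30-16:00, 16:15-17:00.
Ulla free: 09:30-10:45, 11:15-17:00.
Beatriz ∩ Mei: 11:30-13:00, 15:45-16:00.
Beatriz ∩ Mei ∩ Sofia: 11:30-12:30, 15:45-16:00.
Beatriz ∩ Mei ∩ Sofia ∩ Tara: 11:30-12:30, 15:45-16:00.
Beatriz ∩ Mei ∩ Sofia ∩ Tara ∩ Ulla: 11:30-12:30, 15:45-16:00.
So the common availability across everyone is 11:30-12:30, 15:45-16:00.
The first common window of at least 30 minutes is 11:30-12:30, so the earliest start is 11:30.

11:30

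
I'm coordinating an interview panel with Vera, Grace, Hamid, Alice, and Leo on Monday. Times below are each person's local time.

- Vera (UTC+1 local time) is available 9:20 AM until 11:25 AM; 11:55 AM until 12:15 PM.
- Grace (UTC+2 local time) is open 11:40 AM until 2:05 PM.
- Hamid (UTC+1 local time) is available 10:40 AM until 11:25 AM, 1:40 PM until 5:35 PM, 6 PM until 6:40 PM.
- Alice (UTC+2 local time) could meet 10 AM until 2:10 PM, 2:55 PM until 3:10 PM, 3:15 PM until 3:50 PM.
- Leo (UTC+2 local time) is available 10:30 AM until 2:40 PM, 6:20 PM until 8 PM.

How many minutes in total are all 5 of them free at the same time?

Vera in UTC: 08:20-10:25, 10:55-11:15 (subtract 1h to convert from UTC+1).
Grace in UTC: 09:40-12:05 (subtract 2h to convert from UTC+2).
Hamid in UTC: 09:40-10:25, 12:40-16:35, 17:00-17:40 (subtract 1h to convert from UTC+1).
Alice in UTC: 08:00-12:10, 12:55-13:10, 13:15-13:50 (subtract 2h to convert from UTC+2).
Leo in UTC: 08:30-12:40, 16:20-18:00 (subtract 2h to convert from UTC+2).
Vera ∩ Grace: 09:40-10:25, 10:55-11:15.
Vera ∩ Grace ∩ Hamid: 09:40-10:25.
Vera ∩ Grace ∩ Hamid ∩ Alice: 09:40-10:25.
Vera ∩ Grace ∩ Hamid ∩ Alice ∩ Leo: 09:40-10:25.
That's a single block of 45 minutes.

45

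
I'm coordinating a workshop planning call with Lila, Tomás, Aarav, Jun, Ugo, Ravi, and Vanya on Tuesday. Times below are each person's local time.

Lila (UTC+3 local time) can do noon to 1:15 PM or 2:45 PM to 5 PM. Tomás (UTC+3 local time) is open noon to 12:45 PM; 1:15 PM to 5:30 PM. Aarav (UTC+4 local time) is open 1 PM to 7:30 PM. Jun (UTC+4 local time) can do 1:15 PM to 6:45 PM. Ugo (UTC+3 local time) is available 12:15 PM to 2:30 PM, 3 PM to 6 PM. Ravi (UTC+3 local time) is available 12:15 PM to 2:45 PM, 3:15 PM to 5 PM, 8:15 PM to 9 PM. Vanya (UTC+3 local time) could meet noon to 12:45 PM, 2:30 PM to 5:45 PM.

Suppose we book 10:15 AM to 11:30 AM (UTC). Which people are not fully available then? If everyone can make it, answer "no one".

Lila in UTC: 09:00-10:15, 11:45-14:00 (subtract 3h to convert from UTC+3).
Tomás in UTC: 09:00-09:45, 10:15-14:30 (subtract 3h to convert from UTC+3).
Aarav in UTC: 09:00-15:30 (subtract 4h to convert from UTC+4).
Jun in UTC: 09:15-14:45 (subtract 4h to convert from UTC+4).
Ugo in UTC: 09:15-11:30, 12:00-15:00 (subtract 3h to convert from UTC+3).
Ravi in UTC: 09:15-11:45, 12:15-14:00, 17:15-18:00 (subtract 3h to convert from UTC+3).
Vanya in UTC: 09:00-09:45, 11:30-14:45 (subtract 3h to convert from UTC+3).
Lila: not fully free for 10:15-11:30. Tomás: free for 10:15-11:30. Aarav: free for 10:15-11:30. Jun: free for 10:15-11:30. Ugo: free for 10:15-11:30. Ravi: free for 10:15-11:30. Vanya: not fully free for 10:15-11:30.

Lila, Vanya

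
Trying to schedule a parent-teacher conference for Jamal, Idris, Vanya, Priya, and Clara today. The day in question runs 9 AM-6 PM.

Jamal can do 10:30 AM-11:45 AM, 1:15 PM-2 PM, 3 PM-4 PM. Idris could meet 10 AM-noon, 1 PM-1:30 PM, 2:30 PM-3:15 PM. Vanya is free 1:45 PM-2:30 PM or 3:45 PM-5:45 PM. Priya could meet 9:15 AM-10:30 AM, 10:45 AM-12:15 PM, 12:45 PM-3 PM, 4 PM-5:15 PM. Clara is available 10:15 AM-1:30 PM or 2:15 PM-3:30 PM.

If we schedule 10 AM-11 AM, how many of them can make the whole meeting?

Idris can make the full 10:00-11:00 slot — that's 1.

1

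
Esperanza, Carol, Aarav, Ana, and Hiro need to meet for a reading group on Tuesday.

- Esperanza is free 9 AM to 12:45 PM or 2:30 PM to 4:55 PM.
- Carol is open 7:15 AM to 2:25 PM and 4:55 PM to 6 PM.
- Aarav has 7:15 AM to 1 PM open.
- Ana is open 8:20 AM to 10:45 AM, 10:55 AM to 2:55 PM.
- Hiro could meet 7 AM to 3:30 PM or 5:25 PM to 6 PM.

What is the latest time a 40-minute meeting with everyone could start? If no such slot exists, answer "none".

12:05

Esperanza ∩ Carol: 09:00-12:45.
Esperanza ∩ Carol ∩ Aarav: 09:00-12:45.
Esperanza ∩ Carol ∩ Aarav ∩ Ana: 09:00-10:45, 10:55-12:45.
Esperanza ∩ Carol ∩ Aarav ∩ Ana ∩ Hiro: 09:00-10:45, 10:55-12:45.
Those are the intersection windows.
The last common window of at least 40 minutes is 10:55-12:45; a 40-minute meeting can start as late as 12:05 and still end by 12:45.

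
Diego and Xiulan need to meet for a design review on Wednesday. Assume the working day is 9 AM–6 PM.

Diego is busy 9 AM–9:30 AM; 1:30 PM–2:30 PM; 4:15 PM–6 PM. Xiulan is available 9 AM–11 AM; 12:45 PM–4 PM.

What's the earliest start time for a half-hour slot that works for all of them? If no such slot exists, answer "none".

Diego free: 09:30-13:30, 14:30-16:15 (invert busy blocks within the working day).
Xiulan free: 09:00-11:00, 12:45-16:00.
Diego ∩ Xiulan: 09:30-11:00, 12:45-13:30, 14:30-16:00.
So the common availability across everyone is 09:30-11:00, 12:45-13:30, 14:30-16:00.
The first common window of at least 30 minutes is 09:30-11:00, so the earliest start is 09:30.

09:30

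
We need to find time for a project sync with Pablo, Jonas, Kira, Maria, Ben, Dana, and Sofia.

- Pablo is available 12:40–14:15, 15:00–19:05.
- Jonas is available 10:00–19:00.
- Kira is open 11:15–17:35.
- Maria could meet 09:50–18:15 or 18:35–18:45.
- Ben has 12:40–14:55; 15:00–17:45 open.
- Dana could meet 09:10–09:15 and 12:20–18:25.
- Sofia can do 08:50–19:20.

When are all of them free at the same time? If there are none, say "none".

Pablo ∩ Jonas: 12:40-14:15, 15:00-19:00.
Pablo ∩ Jonas ∩ Kira: 12:40-14:15, 15:00-17:35.
Pablo ∩ Jonas ∩ Kira ∩ Maria: 12:40-14:15, 15:00-17:35.
Pablo ∩ Jonas ∩ Kira ∩ Maria ∩ Ben: 12:40-14:15, 15:00-17:35.
Pablo ∩ Jonas ∩ Kira ∩ Maria ∩ Ben ∩ Dana: 12:40-14:15, 15:00-17:35.
Pablo ∩ Jonas ∩ Kira ∩ Maria ∩ Ben ∩ Dana ∩ Sofia: 12:40-14:15, 15:00-17:35.
So the common availability across everyone is 12:40-14:15, 15:00-17:35.

12:40-14:15, 15:00-17:35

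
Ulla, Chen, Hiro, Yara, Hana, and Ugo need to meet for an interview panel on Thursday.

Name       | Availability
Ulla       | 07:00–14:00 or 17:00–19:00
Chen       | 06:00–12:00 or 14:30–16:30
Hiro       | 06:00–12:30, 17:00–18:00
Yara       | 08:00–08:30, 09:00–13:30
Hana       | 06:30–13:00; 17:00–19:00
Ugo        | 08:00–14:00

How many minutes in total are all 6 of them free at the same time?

Ulla ∩ Chen: 07:00-12:00.
Ulla ∩ Chen ∩ Hiro: 07:00-12:00.
Ulla ∩ Chen ∩ Hiro ∩ Yara: 08:00-08:30, 09:00-12:00.
Ulla ∩ Chen ∩ Hiro ∩ Yara ∩ Hana: 08:00-08:30, 09:00-12:00.
Ulla ∩ Chen ∩ Hiro ∩ Yara ∩ Hana ∩ Ugo: 08:00-08:30, 09:00-12:00.
Summing the common windows: 30 + 180 = 210 minutes.

210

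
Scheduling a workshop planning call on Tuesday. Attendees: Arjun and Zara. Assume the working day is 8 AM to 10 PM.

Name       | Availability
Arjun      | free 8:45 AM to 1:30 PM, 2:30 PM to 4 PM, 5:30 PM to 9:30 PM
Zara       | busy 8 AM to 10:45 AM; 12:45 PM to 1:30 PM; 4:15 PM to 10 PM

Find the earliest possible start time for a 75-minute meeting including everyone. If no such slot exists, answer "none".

Arjun free: 08:45-13:30, 14:30-16:00, 17:30-21:30.
Zara free: 10:45-12:45, 13:30-16:15 (invert busy blocks within the working day).
Arjun ∩ Zara: 10:45-12:45, 14:30-16:00.
The first common window of at least 75 minutes is 10:45-12:45, so the earliest start is 10:45.

10:45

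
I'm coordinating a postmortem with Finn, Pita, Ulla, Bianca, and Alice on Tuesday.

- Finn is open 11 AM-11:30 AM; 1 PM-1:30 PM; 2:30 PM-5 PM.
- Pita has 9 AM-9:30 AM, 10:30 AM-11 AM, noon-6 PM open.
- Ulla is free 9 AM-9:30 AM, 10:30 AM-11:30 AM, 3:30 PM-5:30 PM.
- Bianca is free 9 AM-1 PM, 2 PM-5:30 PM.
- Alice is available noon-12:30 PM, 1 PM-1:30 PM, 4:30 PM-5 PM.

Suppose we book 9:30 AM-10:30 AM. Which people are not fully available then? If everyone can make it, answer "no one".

Finn: not fully free for 09:30-10:30. Pita: not fully free for 09:30-10:30. Ulla: not fully free for 09:30-10:30. Bianca: free for 09:30-10:30. Alice: not fully free for 09:30-10:30.

Alice, Finn, Pita, Ulla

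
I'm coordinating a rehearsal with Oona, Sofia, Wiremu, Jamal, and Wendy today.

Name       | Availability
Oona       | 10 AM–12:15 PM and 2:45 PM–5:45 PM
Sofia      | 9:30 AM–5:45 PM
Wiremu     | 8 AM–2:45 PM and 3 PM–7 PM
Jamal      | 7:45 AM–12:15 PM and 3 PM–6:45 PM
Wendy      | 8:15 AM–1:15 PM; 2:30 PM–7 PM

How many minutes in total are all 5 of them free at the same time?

Oona ∩ Sofia: 10:00-12:15, 14:45-17:45.
Oona ∩ Sofia ∩ Wiremu: 10:00-12:15, 15:00-17:45.
Oona ∩ Sofia ∩ Wiremu ∩ Jamal: 10:00-12:15, 15:00-17:45.
Oona ∩ Sofia ∩ Wiremu ∩ Jamal ∩ Wendy: 10:00-12:15, 15:00-17:45.
Summing the common windows: 135 + 165 = 300 minutes.

300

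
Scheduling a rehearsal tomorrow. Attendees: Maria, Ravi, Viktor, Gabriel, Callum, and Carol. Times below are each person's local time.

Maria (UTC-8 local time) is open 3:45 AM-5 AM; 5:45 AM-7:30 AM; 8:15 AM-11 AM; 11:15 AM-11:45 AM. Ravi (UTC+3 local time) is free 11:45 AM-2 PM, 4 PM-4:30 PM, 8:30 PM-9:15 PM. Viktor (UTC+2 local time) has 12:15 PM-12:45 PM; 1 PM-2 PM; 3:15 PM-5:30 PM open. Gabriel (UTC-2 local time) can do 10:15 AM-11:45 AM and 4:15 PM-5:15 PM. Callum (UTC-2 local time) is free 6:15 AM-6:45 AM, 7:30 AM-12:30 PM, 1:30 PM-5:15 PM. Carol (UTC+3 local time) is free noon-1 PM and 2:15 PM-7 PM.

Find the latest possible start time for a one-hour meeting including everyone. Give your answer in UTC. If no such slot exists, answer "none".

none

Maria in UTC: 11:45-13:00, 13:45-15:30, 16:15-19:00, 19:15-19:45 (add 8h to convert from UTC-8).
Ravi in UTC: 08:45-11:00, 13:00-13:30, 17:30-18:15 (subtract 3h to convert from UTC+3).
Viktor in UTC: 10:15-10:45, 11:00-12:00, 13:15-15:30 (subtract 2h to convert from UTC+2).
Gabriel in UTC: 12:15-13:45, 18:15-19:15 (add 2h to convert from UTC-2).
Callum in UTC: 08:15-08:45, 09:30-14:30, 15:30-19:15 (add 2h to convert from UTC-2).
Carol in UTC: 09:00-10:00, 11:15-16:00 (subtract 3h to convert from UTC+3).
Maria ∩ Ravi: 17:30-18:15.
Maria ∩ Ravi ∩ Viktor: ∅.
Maria ∩ Ravi ∩ Viktor ∩ Gabriel: ∅.
Maria ∩ Ravi ∩ Viktor ∩ Gabriel ∩ Callum: ∅.
Maria ∩ Ravi ∩ Viktor ∩ Gabriel ∩ Callum ∩ Carol: ∅.
There is no time when everyone is free.
No common window is at least 60 minutes long.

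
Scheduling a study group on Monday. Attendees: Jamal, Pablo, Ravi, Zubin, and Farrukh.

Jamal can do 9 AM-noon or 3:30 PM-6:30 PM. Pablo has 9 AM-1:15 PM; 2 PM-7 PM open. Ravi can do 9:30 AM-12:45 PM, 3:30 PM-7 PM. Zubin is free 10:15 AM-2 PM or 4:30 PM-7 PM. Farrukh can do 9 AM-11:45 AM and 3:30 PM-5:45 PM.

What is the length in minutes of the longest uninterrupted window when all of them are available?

90

Jamal ∩ Pablo: 09:00-12:00, 15:30-18:30.
Jamal ∩ Pablo ∩ Ravi: 09:30-12:00, 15:30-18:30.
Jamal ∩ Pablo ∩ Ravi ∩ Zubin: 10:15-12:00, 16:30-18:30.
Jamal ∩ Pablo ∩ Ravi ∩ Zubin ∩ Farrukh: 10:15-11:45, 16:30-17:45.
The longest is 10:15-11:45 at 90 minutes.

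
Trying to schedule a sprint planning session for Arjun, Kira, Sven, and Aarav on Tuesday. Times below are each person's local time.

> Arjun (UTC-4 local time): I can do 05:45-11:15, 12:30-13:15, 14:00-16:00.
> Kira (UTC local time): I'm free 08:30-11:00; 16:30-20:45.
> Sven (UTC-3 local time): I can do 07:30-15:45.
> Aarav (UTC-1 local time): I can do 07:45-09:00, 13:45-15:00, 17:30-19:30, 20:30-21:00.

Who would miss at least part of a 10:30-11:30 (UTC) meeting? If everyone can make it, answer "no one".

Aarav, Kira

Arjun in UTC: 09:45-15:15, 16:30-17:15, 18:00-20:00 (add 4h to convert from UTC-4).
Kira in UTC: 08:30-11:00, 16:30-20:45.
Sven in UTC: 10:30-18:45 (add 3h to convert from UTC-3).
Aarav in UTC: 08:45-10:00, 14:45-16:00, 18:30-20:30, 21:30-22:00 (add 1h to convert from UTC-1).
Arjun: free for 10:30-11:30. Kira: not fully free for 10:30-11:30. Sven: free for 10:30-11:30. Aarav: not fully free for 10:30-11:30.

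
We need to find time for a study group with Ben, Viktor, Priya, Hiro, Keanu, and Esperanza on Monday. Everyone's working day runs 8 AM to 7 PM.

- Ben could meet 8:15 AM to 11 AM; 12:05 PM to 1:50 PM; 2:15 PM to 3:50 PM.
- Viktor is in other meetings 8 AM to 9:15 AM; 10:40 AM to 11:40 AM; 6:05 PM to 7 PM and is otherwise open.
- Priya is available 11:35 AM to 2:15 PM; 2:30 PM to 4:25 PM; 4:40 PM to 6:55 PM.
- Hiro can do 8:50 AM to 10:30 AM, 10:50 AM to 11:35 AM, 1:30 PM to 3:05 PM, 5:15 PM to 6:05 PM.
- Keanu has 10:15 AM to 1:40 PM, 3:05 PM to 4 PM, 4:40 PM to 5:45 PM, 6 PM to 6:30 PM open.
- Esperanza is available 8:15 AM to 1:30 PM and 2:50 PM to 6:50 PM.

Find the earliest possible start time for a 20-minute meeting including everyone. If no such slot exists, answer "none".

Ben free: 08:15-11:00, 12:05-13:50, 14:15-15:50.
Viktor free: 09:15-10:40, 11:40-18:05 (invert busy blocks within the working day).
Priya free: 11:35-14:15, 14:30-16:25, 16:40-18:55.
Hiro free: 08:50-10:30, 10:50-11:35, 13:30-15:05, 17:15-18:05.
Keanu free: 10:15-13:40, 15:05-16:00, 16:40-17:45, 18:00-18:30.
Esperanza free: 08:15-13:30, 14:50-18:50.
Ben ∩ Viktor: 09:15-10:40, 12:05-13:50, 14:15-15:50.
Ben ∩ Viktor ∩ Priya: 12:05-13:50, 14:30-15:50.
Ben ∩ Viktor ∩ Priya ∩ Hiro: 13:30-13:50, 14:30-15:05.
Ben ∩ Viktor ∩ Priya ∩ Hiro ∩ Keanu: 13:30-13:40.
Ben ∩ Viktor ∩ Priya ∩ Hiro ∩ Keanu ∩ Esperanza: ∅.
There is no time when everyone is free.
No common window is at least 20 minutes long.

none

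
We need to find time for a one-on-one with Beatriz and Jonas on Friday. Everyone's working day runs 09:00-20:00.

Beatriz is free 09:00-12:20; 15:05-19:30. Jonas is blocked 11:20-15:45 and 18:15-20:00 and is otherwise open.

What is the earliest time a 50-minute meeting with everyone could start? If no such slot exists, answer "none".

Beatriz free: 09:00-12:20, 15:05-19:30.
Jonas free: 09:00-11:20, 15:45-18:15 (invert busy blocks within the working day).
Beatriz ∩ Jonas: 09:00-11:20, 15:45-18:15.
So the common availability across everyone is 09:00-11:20, 15:45-18:15.
The first common window of at least 50 minutes is 09:00-11:20, so the earliest start is 09:00.

09:00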